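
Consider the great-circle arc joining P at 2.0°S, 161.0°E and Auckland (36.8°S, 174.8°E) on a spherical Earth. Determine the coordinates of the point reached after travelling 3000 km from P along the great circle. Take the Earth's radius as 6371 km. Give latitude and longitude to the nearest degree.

≈ 27°S, 170°E

The haversine formula gives a central angle δ ≈ 0.647 rad (37.1°) between the endpoints. The total great-circle distance is δ·R ≈ 0.647 × 6371 ≈ 4120 km, so the target fraction is f = 3000/4120 ≈ 0.728.
Interpolate at f ≈ 0.728 with slerp weights a = sin((1−f)δ)/sin δ ≈ 0.290, b = sin(fδ)/sin δ ≈ 0.753.
p = a·p₁ + b·p₂ ≈ (-0.875, 0.149, -0.461); φ = arcsin(p_z) ≈ -27.46°, λ = atan2(p_y, p_x) ≈ 170.33°.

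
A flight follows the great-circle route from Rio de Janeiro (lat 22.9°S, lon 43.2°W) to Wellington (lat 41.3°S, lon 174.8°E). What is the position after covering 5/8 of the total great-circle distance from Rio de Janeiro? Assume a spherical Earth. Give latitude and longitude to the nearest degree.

From cos δ = sin φ₁ sin φ₂ + cos φ₁ cos φ₂ cos Δλ, the central angle is δ ≈ 1.863 rad (106.8°).
Interpolate at f = 5/8 with slerp weights a = sin((1−f)δ)/sin δ ≈ 0.672, b = sin(fδ)/sin δ ≈ 0.959.
p = a·p₁ + b·p₂ ≈ (-0.267, -0.358, -0.895); φ = arcsin(p_z) ≈ -63.47°, λ = atan2(p_y, p_x) ≈ -126.65°.

≈ lat 63°S, lon 127°W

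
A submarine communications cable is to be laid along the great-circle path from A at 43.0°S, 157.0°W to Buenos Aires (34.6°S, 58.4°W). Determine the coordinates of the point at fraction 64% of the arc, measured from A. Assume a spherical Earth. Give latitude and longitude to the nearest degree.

≈ 48°S, 89°W

Write both endpoints as unit vectors p₁, p₂ with components (cos φ cos λ, cos φ sin λ, sin φ).
The central angle between the endpoints is δ = arccos(p₁·p₂) ≈ 1.269 rad (72.7°).
Interpolate at f = 0.64 with slerp weights a = sin((1−f)δ)/sin δ ≈ 0.462, b = sin(fδ)/sin δ ≈ 0.760.
p = a·p₁ + b·p₂ ≈ (0.017, -0.665, -0.747); φ = arcsin(p_z) ≈ -48.31°, λ = atan2(p_y, p_x) ≈ -88.55°.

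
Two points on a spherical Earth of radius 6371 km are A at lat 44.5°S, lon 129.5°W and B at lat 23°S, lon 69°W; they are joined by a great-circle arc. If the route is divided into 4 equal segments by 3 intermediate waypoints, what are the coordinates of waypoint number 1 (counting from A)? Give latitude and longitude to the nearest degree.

The haversine formula gives a central angle δ ≈ 0.931 rad (53.3°) between the endpoints.
Interpolate at f = 1/4 with slerp weights a = sin((1−f)δ)/sin δ ≈ 0.801, b = sin(fδ)/sin δ ≈ 0.288.
p = a·p₁ + b·p₂ ≈ (-0.269, -0.688, -0.674); φ = arcsin(p_z) ≈ -42.38°, λ = atan2(p_y, p_x) ≈ -111.33°.

≈ lat 42°S, lon 111°W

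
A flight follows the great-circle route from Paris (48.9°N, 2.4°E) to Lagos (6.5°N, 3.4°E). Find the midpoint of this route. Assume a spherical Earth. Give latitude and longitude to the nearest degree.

The haversine formula gives a central angle δ ≈ 0.740 rad (42.4°) between the endpoints.
Interpolate at f = 1/2 with slerp weights a = sin((1−f)δ)/sin δ ≈ 0.536, b = sin(fδ)/sin δ ≈ 0.536.
p = a·p₁ + b·p₂ ≈ (0.884, 0.046, 0.465); φ = arcsin(p_z) ≈ 27.70°, λ = atan2(p_y, p_x) ≈ 3.00°.

≈ (28°N, 3°E)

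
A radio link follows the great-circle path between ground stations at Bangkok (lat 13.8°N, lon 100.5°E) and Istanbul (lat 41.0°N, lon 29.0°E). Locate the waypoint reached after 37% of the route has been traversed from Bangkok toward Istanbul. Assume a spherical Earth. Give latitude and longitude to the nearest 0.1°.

Write both endpoints as unit vectors p₁, p₂ with components (cos φ cos λ, cos φ sin λ, sin φ).
The central angle between the endpoints is δ = arccos(p₁·p₂) ≈ 1.171 rad (67.1°).
Interpolate at f = 0.37 with slerp weights a = sin((1−f)δ)/sin δ ≈ 0.730, b = sin(fδ)/sin δ ≈ 0.456.
p = a·p₁ + b·p₂ ≈ (0.172, 0.864, 0.473); φ = arcsin(p_z) ≈ 28.24°, λ = atan2(p_y, p_x) ≈ 78.76°.

≈ lat 28.2°N, lon 78.8°E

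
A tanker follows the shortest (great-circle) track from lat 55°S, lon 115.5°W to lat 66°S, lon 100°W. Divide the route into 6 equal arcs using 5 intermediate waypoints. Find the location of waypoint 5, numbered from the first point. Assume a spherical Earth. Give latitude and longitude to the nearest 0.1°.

Write both endpoints as unit vectors p₁, p₂ with components (cos φ cos λ, cos φ sin λ, sin φ).
The central angle between the endpoints is δ = arccos(p₁·p₂) ≈ 0.232 rad (13.3°).
Interpolate at f = 5/6 with slerp weights a = sin((1−f)δ)/sin δ ≈ 0.168, b = sin(fδ)/sin δ ≈ 0.836.
p = a·p₁ + b·p₂ ≈ (-0.101, -0.422, -0.901); φ = arcsin(p_z) ≈ -64.31°, λ = atan2(p_y, p_x) ≈ -103.41°.

≈ lat 64.3°S, lon 103.4°W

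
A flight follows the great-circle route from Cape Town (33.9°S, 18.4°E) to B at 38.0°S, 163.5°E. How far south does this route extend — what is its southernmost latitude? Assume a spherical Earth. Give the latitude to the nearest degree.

The great circle lies in the plane with unit normal n̂ = (p₁ × p₂)/|p₁ × p₂|.
Here n̂_z ≈ +0.381; the vertex latitude is φ_max = arccos|n̂_z| ≈ 67.6°.
Check via Clairaut: cos φ_max = |cos φ₁| · sin C = cos(33.9°)·sin(152.6°) ≈ 0.381, again giving ≈ 67.6°.

≈ 68°S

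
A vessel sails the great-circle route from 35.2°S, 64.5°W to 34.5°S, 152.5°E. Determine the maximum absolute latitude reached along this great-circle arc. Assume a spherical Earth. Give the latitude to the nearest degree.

The great circle lies in the plane with unit normal n̂ = (p₁ × p₂)/|p₁ × p₂|.
Here n̂_z ≈ -0.415; the vertex latitude is φ_max = arccos|n̂_z| ≈ 65.5°.
Check via Clairaut: cos φ_max = |cos φ₁| · sin C = cos(35.2°)·sin(149.5°) ≈ 0.415, again giving ≈ 65.5°.

≈ 66°S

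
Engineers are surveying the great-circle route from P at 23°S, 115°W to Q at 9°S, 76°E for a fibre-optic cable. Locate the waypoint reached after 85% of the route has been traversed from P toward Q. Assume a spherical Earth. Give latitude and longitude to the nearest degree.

Convert each endpoint to a unit vector on the sphere (x = cos φ cos λ, y = cos φ sin λ, z = sin φ).
The central angle between the endpoints is δ = arccos(p₁·p₂) ≈ 2.552 rad (146.2°).
Interpolate at f = 0.85 with slerp weights a = sin((1−f)δ)/sin δ ≈ 0.672, b = sin(fδ)/sin δ ≈ 1.486.
p = a·p₁ + b·p₂ ≈ (0.094, 0.864, -0.495); φ = arcsin(p_z) ≈ -29.68°, λ = atan2(p_y, p_x) ≈ 83.81°.

≈ 30°S, 84°E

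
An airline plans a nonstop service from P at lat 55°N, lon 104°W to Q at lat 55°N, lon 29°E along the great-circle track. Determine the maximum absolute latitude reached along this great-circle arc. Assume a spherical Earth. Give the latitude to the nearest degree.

≈ 74°N

The great circle lies in the plane with unit normal n̂ = (p₁ × p₂)/|p₁ × p₂|.
Here n̂_z ≈ +0.269; the vertex latitude is φ_max = arccos|n̂_z| ≈ 74.4°.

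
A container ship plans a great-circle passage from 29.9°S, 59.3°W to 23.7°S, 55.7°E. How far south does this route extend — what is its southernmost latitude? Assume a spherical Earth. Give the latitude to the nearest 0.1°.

≈ 43.4°S

The great circle lies in the plane with unit normal n̂ = (p₁ × p₂)/|p₁ × p₂|.
Here n̂_z ≈ +0.726; the vertex latitude is φ_max = arccos|n̂_z| ≈ 43.4°.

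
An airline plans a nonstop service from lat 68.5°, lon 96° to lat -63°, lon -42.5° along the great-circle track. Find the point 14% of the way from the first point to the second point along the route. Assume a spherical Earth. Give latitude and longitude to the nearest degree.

≈ lat 59°, lon 48°

Write both endpoints as unit vectors p₁, p₂ with components (cos φ cos λ, cos φ sin λ, sin φ).
The central angle between the endpoints is δ = arccos(p₁·p₂) ≈ 2.836 rad (162.5°).
Interpolate at f = 0.14 with slerp weights a = sin((1−f)δ)/sin δ ≈ 2.147, b = sin(fδ)/sin δ ≈ 1.285.
p = a·p₁ + b·p₂ ≈ (0.348, 0.389, 0.853); φ = arcsin(p_z) ≈ 58.57°, λ = atan2(p_y, p_x) ≈ 48.18°.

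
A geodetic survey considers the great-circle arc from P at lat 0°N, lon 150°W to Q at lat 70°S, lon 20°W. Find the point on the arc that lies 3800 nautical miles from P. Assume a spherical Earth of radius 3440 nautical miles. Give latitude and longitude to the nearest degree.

Convert each endpoint to a unit vector on the sphere (x = cos φ cos λ, y = cos φ sin λ, z = sin φ).
The central angle between the endpoints is δ = arccos(p₁·p₂) ≈ 1.792 rad (102.7°). The total great-circle distance is δ·R ≈ 1.792 × 3440 ≈ 6166 nmi, so the target fraction is f = 3800/6166 ≈ 0.616.
Interpolate at f ≈ 0.616 with slerp weights a = sin((1−f)δ)/sin δ ≈ 0.651, b = sin(fδ)/sin δ ≈ 0.916.
p = a·p₁ + b·p₂ ≈ (-0.269, -0.432, -0.860); φ = arcsin(p_z) ≈ -59.37°, λ = atan2(p_y, p_x) ≈ -121.91°.

≈ lat 59°S, lon 122°W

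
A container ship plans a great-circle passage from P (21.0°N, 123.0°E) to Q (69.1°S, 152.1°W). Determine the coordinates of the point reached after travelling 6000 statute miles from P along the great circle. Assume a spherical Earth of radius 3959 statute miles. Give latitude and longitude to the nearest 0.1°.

≈ (57.7°S, 167.2°E)

Write both endpoints as unit vectors p₁, p₂ with components (cos φ cos λ, cos φ sin λ, sin φ).
The central angle between the endpoints is δ = arccos(p₁·p₂) ≈ 1.881 rad (107.8°). The total great-circle distance is δ·R ≈ 1.881 × 3959 ≈ 7447 mi, so the target fraction is f = 6000/7447 ≈ 0.806.
Interpolate at f ≈ 0.806 with slerp weights a = sin((1−f)δ)/sin δ ≈ 0.375, b = sin(fδ)/sin δ ≈ 1.048.
p = a·p₁ + b·p₂ ≈ (-0.521, 0.119, -0.845); φ = arcsin(p_z) ≈ -57.68°, λ = atan2(p_y, p_x) ≈ 167.17°.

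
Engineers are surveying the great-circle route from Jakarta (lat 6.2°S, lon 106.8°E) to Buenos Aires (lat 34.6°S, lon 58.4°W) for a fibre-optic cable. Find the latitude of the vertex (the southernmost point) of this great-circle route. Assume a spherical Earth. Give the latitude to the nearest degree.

The great circle lies in the plane with unit normal n̂ = (p₁ × p₂)/|p₁ × p₂|.
Here n̂_z ≈ -0.306; the vertex latitude is φ_max = arccos|n̂_z| ≈ 72.2°.

≈ 72°S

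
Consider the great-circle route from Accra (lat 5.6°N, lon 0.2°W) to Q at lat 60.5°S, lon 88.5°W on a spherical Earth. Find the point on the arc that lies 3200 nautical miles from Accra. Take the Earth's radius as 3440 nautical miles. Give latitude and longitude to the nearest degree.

Write both endpoints as unit vectors p₁, p₂ with components (cos φ cos λ, cos φ sin λ, sin φ).
The central angle between the endpoints is δ = arccos(p₁·p₂) ≈ 1.641 rad (94.0°). The total great-circle distance is δ·R ≈ 1.641 × 3440 ≈ 5646 nmi, so the target fraction is f = 3200/5646 ≈ 0.567.
Interpolate at f ≈ 0.567 with slerp weights a = sin((1−f)δ)/sin δ ≈ 0.654, b = sin(fδ)/sin δ ≈ 0.804.
p = a·p₁ + b·p₂ ≈ (0.661, -0.398, -0.636); φ = arcsin(p_z) ≈ -39.47°, λ = atan2(p_y, p_x) ≈ -31.03°.

≈ lat 39°S, lon 31°W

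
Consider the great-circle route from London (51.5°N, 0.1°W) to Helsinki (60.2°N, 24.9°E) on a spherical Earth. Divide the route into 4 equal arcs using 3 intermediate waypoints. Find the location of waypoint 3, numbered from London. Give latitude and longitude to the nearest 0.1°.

≈ 58.5°N, 17.6°E

Convert each endpoint to a unit vector on the sphere (x = cos φ cos λ, y = cos φ sin λ, z = sin φ).
The central angle between the endpoints is δ = arccos(p₁·p₂) ≈ 0.286 rad (16.4°).
Interpolate at f = 3/4 with slerp weights a = sin((1−f)δ)/sin δ ≈ 0.253, b = sin(fδ)/sin δ ≈ 0.754.
p = a·p₁ + b·p₂ ≈ (0.498, 0.158, 0.853); φ = arcsin(p_z) ≈ 58.53°, λ = atan2(p_y, p_x) ≈ 17.57°.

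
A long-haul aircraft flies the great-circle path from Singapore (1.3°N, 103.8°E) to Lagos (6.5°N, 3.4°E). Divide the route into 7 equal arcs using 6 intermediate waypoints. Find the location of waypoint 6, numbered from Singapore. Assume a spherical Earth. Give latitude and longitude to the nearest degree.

Convert each endpoint to a unit vector on the sphere (x = cos φ cos λ, y = cos φ sin λ, z = sin φ).
The central angle between the endpoints is δ = arccos(p₁·p₂) ≈ 1.748 rad (100.2°).
Interpolate at f = 6/7 with slerp weights a = sin((1−f)δ)/sin δ ≈ 0.251, b = sin(fδ)/sin δ ≈ 1.013.
p = a·p₁ + b·p₂ ≈ (0.945, 0.304, 0.120); φ = arcsin(p_z) ≈ 6.92°, λ = atan2(p_y, p_x) ≈ 17.80°.

≈ (7°N, 18°E)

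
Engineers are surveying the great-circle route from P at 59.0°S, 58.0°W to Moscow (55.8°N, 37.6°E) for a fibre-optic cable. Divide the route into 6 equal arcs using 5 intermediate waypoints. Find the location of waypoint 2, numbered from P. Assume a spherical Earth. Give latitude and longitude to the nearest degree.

Convert each endpoint to a unit vector on the sphere (x = cos φ cos λ, y = cos φ sin λ, z = sin φ).
The central angle between the endpoints is δ = arccos(p₁·p₂) ≈ 2.400 rad (137.5°).
Interpolate at f = 2/6 with slerp weights a = sin((1−f)δ)/sin δ ≈ 1.479, b = sin(fδ)/sin δ ≈ 1.062.
p = a·p₁ + b·p₂ ≈ (0.877, -0.282, -0.390); φ = arcsin(p_z) ≈ -22.96°, λ = atan2(p_y, p_x) ≈ -17.84°.

≈ 23°S, 18°W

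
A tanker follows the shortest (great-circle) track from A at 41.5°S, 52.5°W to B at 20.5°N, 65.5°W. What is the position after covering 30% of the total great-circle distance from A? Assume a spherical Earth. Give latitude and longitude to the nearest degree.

Convert each endpoint to a unit vector on the sphere (x = cos φ cos λ, y = cos φ sin λ, z = sin φ).
The central angle between the endpoints is δ = arccos(p₁·p₂) ≈ 1.102 rad (63.2°).
Interpolate at f = 0.30 with slerp weights a = sin((1−f)δ)/sin δ ≈ 0.782, b = sin(fδ)/sin δ ≈ 0.364.
p = a·p₁ + b·p₂ ≈ (0.498, -0.775, -0.390); φ = arcsin(p_z) ≈ -22.98°, λ = atan2(p_y, p_x) ≈ -57.28°.

≈ 23°S, 57°W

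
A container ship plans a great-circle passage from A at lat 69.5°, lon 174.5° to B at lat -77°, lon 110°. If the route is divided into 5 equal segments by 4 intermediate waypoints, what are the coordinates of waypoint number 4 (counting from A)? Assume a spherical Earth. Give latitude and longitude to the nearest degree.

Write both endpoints as unit vectors p₁, p₂ with components (cos φ cos λ, cos φ sin λ, sin φ).
The central angle between the endpoints is δ = arccos(p₁·p₂) ≈ 2.644 rad (151.5°).
Interpolate at f = 4/5 with slerp weights a = sin((1−f)δ)/sin δ ≈ 1.057, b = sin(fδ)/sin δ ≈ 1.792.
p = a·p₁ + b·p₂ ≈ (-0.506, 0.414, -0.756); φ = arcsin(p_z) ≈ -49.13°, λ = atan2(p_y, p_x) ≈ 140.71°.

≈ lat -49°, lon 141°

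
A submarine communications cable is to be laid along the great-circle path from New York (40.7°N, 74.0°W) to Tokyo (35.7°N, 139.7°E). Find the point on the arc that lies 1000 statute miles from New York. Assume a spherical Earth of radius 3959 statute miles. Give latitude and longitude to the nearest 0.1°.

≈ (53.1°N, 84.9°W)

From cos δ = sin φ₁ sin φ₂ + cos φ₁ cos φ₂ cos Δλ, the central angle is δ ≈ 1.703 rad (97.6°). The total great-circle distance is δ·R ≈ 1.703 × 3959 ≈ 6742 mi, so the target fraction is f = 1000/6742 ≈ 0.148.
Interpolate at f ≈ 0.148 with slerp weights a = sin((1−f)δ)/sin δ ≈ 1.001, b = sin(fδ)/sin δ ≈ 0.252.
p = a·p₁ + b·p₂ ≈ (0.053, -0.597, 0.800); φ = arcsin(p_z) ≈ 53.15°, λ = atan2(p_y, p_x) ≈ -84.92°.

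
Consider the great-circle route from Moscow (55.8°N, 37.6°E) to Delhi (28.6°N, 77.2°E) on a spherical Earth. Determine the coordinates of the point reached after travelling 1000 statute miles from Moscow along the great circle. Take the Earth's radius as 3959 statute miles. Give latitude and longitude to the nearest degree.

The haversine formula gives a central angle δ ≈ 0.682 rad (39.1°) between the endpoints. The total great-circle distance is δ·R ≈ 0.682 × 3959 ≈ 2701 mi, so the target fraction is f = 1000/2701 ≈ 0.370.
Interpolate at f ≈ 0.370 with slerp weights a = sin((1−f)δ)/sin δ ≈ 0.661, b = sin(fδ)/sin δ ≈ 0.396.
p = a·p₁ + b·p₂ ≈ (0.371, 0.566, 0.736); φ = arcsin(p_z) ≈ 47.40°, λ = atan2(p_y, p_x) ≈ 56.73°.

≈ 47°N, 57°E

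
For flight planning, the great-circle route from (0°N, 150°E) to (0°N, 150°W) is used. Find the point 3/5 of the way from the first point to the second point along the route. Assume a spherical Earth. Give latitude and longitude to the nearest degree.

Convert each endpoint to a unit vector on the sphere (x = cos φ cos λ, y = cos φ sin λ, z = sin φ).
The central angle between the endpoints is δ = arccos(p₁·p₂) ≈ 1.047 rad (60.0°).
Interpolate at f = 3/5 with slerp weights a = sin((1−f)δ)/sin δ ≈ 0.470, b = sin(fδ)/sin δ ≈ 0.679.
p = a·p₁ + b·p₂ ≈ (-0.995, -0.105, 0.000); φ = arcsin(p_z) ≈ 0.00°, λ = atan2(p_y, p_x) ≈ -174.00°.

≈ (0°N, 174°W)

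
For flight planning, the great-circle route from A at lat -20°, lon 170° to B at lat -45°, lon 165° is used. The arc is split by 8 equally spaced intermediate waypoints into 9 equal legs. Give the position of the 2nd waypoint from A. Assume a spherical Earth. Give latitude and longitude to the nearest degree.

≈ lat -26°, lon 169°

The haversine formula gives a central angle δ ≈ 0.442 rad (25.3°) between the endpoints.
Interpolate at f = 2/9 with slerp weights a = sin((1−f)δ)/sin δ ≈ 0.788, b = sin(fδ)/sin δ ≈ 0.229.
p = a·p₁ + b·p₂ ≈ (-0.886, 0.171, -0.432); φ = arcsin(p_z) ≈ -25.57°, λ = atan2(p_y, p_x) ≈ 169.10°.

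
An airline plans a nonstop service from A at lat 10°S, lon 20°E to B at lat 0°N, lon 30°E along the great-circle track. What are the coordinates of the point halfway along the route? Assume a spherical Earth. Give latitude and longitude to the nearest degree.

Convert each endpoint to a unit vector on the sphere (x = cos φ cos λ, y = cos φ sin λ, z = sin φ).
The central angle between the endpoints is δ = arccos(p₁·p₂) ≈ 0.246 rad (14.1°).
Interpolate at f = 1/2 with slerp weights a = sin((1−f)δ)/sin δ ≈ 0.504, b = sin(fδ)/sin δ ≈ 0.504.
p = a·p₁ + b·p₂ ≈ (0.903, 0.422, -0.087); φ = arcsin(p_z) ≈ -5.02°, λ = atan2(p_y, p_x) ≈ 25.04°.

≈ lat 5°S, lon 25°E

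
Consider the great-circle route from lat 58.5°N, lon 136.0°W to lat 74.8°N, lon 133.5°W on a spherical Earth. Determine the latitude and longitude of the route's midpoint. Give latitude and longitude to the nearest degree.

Convert each endpoint to a unit vector on the sphere (x = cos φ cos λ, y = cos φ sin λ, z = sin φ).
The central angle between the endpoints is δ = arccos(p₁·p₂) ≈ 0.285 rad (16.3°).
Interpolate at f = 1/2 with slerp weights a = sin((1−f)δ)/sin δ ≈ 0.505, b = sin(fδ)/sin δ ≈ 0.505.
p = a·p₁ + b·p₂ ≈ (-0.281, -0.279, 0.918); φ = arcsin(p_z) ≈ 66.65°, λ = atan2(p_y, p_x) ≈ -135.16°.

≈ lat 67°N, lon 135°W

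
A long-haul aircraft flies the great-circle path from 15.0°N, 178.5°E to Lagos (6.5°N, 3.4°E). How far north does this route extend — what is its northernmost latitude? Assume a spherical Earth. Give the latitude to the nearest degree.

The great circle lies in the plane with unit normal n̂ = (p₁ × p₂)/|p₁ × p₂|.
Here n̂_z ≈ -0.218; the vertex latitude is φ_max = arccos|n̂_z| ≈ 77.4°.
Check via Clairaut: cos φ_max = |cos φ₁| · sin C = cos(15.0°)·sin(13.1°) ≈ 0.218, again giving ≈ 77.4°.

≈ 77°N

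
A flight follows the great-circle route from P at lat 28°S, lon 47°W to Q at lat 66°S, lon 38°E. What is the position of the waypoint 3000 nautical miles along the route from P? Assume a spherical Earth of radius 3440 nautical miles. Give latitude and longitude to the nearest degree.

Convert each endpoint to a unit vector on the sphere (x = cos φ cos λ, y = cos φ sin λ, z = sin φ).
The central angle between the endpoints is δ = arccos(p₁·p₂) ≈ 1.093 rad (62.6°). The total great-circle distance is δ·R ≈ 1.093 × 3440 ≈ 3759 nmi, so the target fraction is f = 3000/3759 ≈ 0.798.
Interpolate at f ≈ 0.798 with slerp weights a = sin((1−f)δ)/sin δ ≈ 0.246, b = sin(fδ)/sin δ ≈ 0.862.
p = a·p₁ + b·p₂ ≈ (0.425, 0.057, -0.904); φ = arcsin(p_z) ≈ -64.62°, λ = atan2(p_y, p_x) ≈ 7.63°.

≈ lat 65°S, lon 8°E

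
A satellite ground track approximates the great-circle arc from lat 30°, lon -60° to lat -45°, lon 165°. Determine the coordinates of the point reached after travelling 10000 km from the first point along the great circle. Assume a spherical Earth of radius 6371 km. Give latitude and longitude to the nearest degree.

≈ lat -31°, lon -130°

Convert each endpoint to a unit vector on the sphere (x = cos φ cos λ, y = cos φ sin λ, z = sin φ).
The central angle between the endpoints is δ = arccos(p₁·p₂) ≈ 2.476 rad (141.9°). The total great-circle distance is δ·R ≈ 2.476 × 6371 ≈ 15775 km, so the target fraction is f = 10000/15775 ≈ 0.634.
Interpolate at f ≈ 0.634 with slerp weights a = sin((1−f)δ)/sin δ ≈ 1.275, b = sin(fδ)/sin δ ≈ 1.619.
p = a·p₁ + b·p₂ ≈ (-0.554, -0.660, -0.508); φ = arcsin(p_z) ≈ -30.51°, λ = atan2(p_y, p_x) ≈ -130.02°.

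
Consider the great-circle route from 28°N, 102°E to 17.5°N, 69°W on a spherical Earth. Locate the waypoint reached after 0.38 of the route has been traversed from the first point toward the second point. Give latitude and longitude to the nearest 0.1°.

≈ 75.1°N, 63.7°E

Write both endpoints as unit vectors p₁, p₂ with components (cos φ cos λ, cos φ sin λ, sin φ).
The central angle between the endpoints is δ = arccos(p₁·p₂) ≈ 2.333 rad (133.7°).
Interpolate at f = 0.38 with slerp weights a = sin((1−f)δ)/sin δ ≈ 1.372, b = sin(fδ)/sin δ ≈ 1.071.
p = a·p₁ + b·p₂ ≈ (0.114, 0.231, 0.966); φ = arcsin(p_z) ≈ 75.07°, λ = atan2(p_y, p_x) ≈ 63.66°.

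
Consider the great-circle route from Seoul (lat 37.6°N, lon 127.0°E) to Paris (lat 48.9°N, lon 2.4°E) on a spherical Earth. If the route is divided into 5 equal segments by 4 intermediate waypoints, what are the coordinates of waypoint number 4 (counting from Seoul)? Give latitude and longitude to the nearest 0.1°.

≈ lat 59.4°N, lon 23.5°E

Convert each endpoint to a unit vector on the sphere (x = cos φ cos λ, y = cos φ sin λ, z = sin φ).
The central angle between the endpoints is δ = arccos(p₁·p₂) ≈ 1.406 rad (80.6°).
Interpolate at f = 4/5 with slerp weights a = sin((1−f)δ)/sin δ ≈ 0.281, b = sin(fδ)/sin δ ≈ 0.915.
p = a·p₁ + b·p₂ ≈ (0.467, 0.203, 0.861); φ = arcsin(p_z) ≈ 59.41°, λ = atan2(p_y, p_x) ≈ 23.53°.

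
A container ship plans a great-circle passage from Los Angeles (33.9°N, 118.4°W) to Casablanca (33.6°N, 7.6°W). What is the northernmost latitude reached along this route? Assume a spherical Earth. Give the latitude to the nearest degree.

≈ 50°N

The great circle lies in the plane with unit normal n̂ = (p₁ × p₂)/|p₁ × p₂|.
Here n̂_z ≈ +0.648; the vertex latitude is φ_max = arccos|n̂_z| ≈ 49.6°.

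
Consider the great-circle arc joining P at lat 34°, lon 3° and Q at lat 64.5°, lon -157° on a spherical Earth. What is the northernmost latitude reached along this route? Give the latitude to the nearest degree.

≈ 83°

The great circle lies in the plane with unit normal n̂ = (p₁ × p₂)/|p₁ × p₂|.
Here n̂_z ≈ -0.124; the vertex latitude is φ_max = arccos|n̂_z| ≈ 82.9°.
Check via Clairaut: cos φ_max = |cos φ₁| · sin C = cos(34.0°)·sin(8.6°) ≈ 0.124, again giving ≈ 82.9°.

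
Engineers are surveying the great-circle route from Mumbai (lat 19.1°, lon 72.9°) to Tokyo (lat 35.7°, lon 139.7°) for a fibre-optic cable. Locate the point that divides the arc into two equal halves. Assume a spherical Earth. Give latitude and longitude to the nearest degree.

≈ lat 32°, lon 103°

Write both endpoints as unit vectors p₁, p₂ with components (cos φ cos λ, cos φ sin λ, sin φ).
The central angle between the endpoints is δ = arccos(p₁·p₂) ≈ 1.055 rad (60.4°).
Interpolate at f = 1/2 with slerp weights a = sin((1−f)δ)/sin δ ≈ 0.579, b = sin(fδ)/sin δ ≈ 0.579.
p = a·p₁ + b·p₂ ≈ (-0.198, 0.827, 0.527); φ = arcsin(p_z) ≈ 31.80°, λ = atan2(p_y, p_x) ≈ 103.45°.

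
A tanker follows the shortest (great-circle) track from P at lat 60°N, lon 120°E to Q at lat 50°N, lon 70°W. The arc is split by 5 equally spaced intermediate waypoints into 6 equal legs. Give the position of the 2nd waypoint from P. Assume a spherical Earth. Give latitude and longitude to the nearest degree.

≈ lat 83°N, lon 141°E

Convert each endpoint to a unit vector on the sphere (x = cos φ cos λ, y = cos φ sin λ, z = sin φ).
The central angle between the endpoints is δ = arccos(p₁·p₂) ≈ 1.217 rad (69.7°).
Interpolate at f = 2/6 with slerp weights a = sin((1−f)δ)/sin δ ≈ 0.773, b = sin(fδ)/sin δ ≈ 0.421.
p = a·p₁ + b·p₂ ≈ (-0.101, 0.081, 0.992); φ = arcsin(p_z) ≈ 82.58°, λ = atan2(p_y, p_x) ≈ 141.33°.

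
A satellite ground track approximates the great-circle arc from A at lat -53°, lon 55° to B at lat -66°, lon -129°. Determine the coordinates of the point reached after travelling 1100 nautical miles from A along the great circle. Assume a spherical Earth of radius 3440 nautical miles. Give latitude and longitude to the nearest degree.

≈ lat -71°, lon 57°

Write both endpoints as unit vectors p₁, p₂ with components (cos φ cos λ, cos φ sin λ, sin φ).
The central angle between the endpoints is δ = arccos(p₁·p₂) ≈ 1.064 rad (61.0°). The total great-circle distance is δ·R ≈ 1.064 × 3440 ≈ 3660 nmi, so the target fraction is f = 1100/3660 ≈ 0.301.
Interpolate at f ≈ 0.301 with slerp weights a = sin((1−f)δ)/sin δ ≈ 0.775, b = sin(fδ)/sin δ ≈ 0.360.
p = a·p₁ + b·p₂ ≈ (0.175, 0.268, -0.947); φ = arcsin(p_z) ≈ -71.30°, λ = atan2(p_y, p_x) ≈ 56.82°.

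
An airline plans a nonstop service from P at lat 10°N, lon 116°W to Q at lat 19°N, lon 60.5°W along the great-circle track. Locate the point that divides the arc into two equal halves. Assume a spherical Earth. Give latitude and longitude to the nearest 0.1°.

≈ lat 16.3°N, lon 88.9°W

Convert each endpoint to a unit vector on the sphere (x = cos φ cos λ, y = cos φ sin λ, z = sin φ).
The central angle between the endpoints is δ = arccos(p₁·p₂) ≈ 0.947 rad (54.3°).
Interpolate at f = 1/2 with slerp weights a = sin((1−f)δ)/sin δ ≈ 0.562, b = sin(fδ)/sin δ ≈ 0.562.
p = a·p₁ + b·p₂ ≈ (0.019, -0.960, 0.280); φ = arcsin(p_z) ≈ 16.29°, λ = atan2(p_y, p_x) ≈ -88.86°.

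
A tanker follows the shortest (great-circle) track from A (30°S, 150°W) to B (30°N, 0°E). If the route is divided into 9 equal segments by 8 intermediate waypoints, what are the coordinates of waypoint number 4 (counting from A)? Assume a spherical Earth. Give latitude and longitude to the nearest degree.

Convert each endpoint to a unit vector on the sphere (x = cos φ cos λ, y = cos φ sin λ, z = sin φ).
The central angle between the endpoints is δ = arccos(p₁·p₂) ≈ 2.689 rad (154.1°).
Interpolate at f = 4/9 with slerp weights a = sin((1−f)δ)/sin δ ≈ 2.282, b = sin(fδ)/sin δ ≈ 2.129.
p = a·p₁ + b·p₂ ≈ (0.133, -0.988, -0.076); φ = arcsin(p_z) ≈ -4.38°, λ = atan2(p_y, p_x) ≈ -82.36°.

≈ (4°S, 82°W)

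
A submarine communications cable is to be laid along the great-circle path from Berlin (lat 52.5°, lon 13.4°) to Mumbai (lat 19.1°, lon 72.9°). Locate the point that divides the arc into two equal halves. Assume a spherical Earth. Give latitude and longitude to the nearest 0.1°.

≈ lat 39.5°, lon 50.2°

The haversine formula gives a central angle δ ≈ 0.987 rad (56.5°) between the endpoints.
Interpolate at f = 1/2 with slerp weights a = sin((1−f)δ)/sin δ ≈ 0.568, b = sin(fδ)/sin δ ≈ 0.568.
p = a·p₁ + b·p₂ ≈ (0.494, 0.593, 0.636); φ = arcsin(p_z) ≈ 39.50°, λ = atan2(p_y, p_x) ≈ 50.20°.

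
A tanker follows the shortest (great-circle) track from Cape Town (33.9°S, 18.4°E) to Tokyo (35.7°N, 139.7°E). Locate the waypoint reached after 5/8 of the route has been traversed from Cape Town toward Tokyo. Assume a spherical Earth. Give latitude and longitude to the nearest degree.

≈ 12°N, 91°E

Write both endpoints as unit vectors p₁, p₂ with components (cos φ cos λ, cos φ sin λ, sin φ).
The central angle between the endpoints is δ = arccos(p₁·p₂) ≈ 2.313 rad (132.5°).
Interpolate at f = 5/8 with slerp weights a = sin((1−f)δ)/sin δ ≈ 1.034, b = sin(fδ)/sin δ ≈ 1.346.
p = a·p₁ + b·p₂ ≈ (-0.019, 0.978, 0.208); φ = arcsin(p_z) ≈ 12.03°, λ = atan2(p_y, p_x) ≈ 91.11°.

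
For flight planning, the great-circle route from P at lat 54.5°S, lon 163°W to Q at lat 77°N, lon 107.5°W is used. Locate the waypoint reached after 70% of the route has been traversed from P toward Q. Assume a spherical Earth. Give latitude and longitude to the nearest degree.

Convert each endpoint to a unit vector on the sphere (x = cos φ cos λ, y = cos φ sin λ, z = sin φ).
The central angle between the endpoints is δ = arccos(p₁·p₂) ≈ 2.374 rad (136.0°).
Interpolate at f = 0.70 with slerp weights a = sin((1−f)δ)/sin δ ≈ 0.940, b = sin(fδ)/sin δ ≈ 1.433.
p = a·p₁ + b·p₂ ≈ (-0.619, -0.467, 0.631); φ = arcsin(p_z) ≈ 39.13°, λ = atan2(p_y, p_x) ≈ -142.97°.

≈ lat 39°N, lon 143°W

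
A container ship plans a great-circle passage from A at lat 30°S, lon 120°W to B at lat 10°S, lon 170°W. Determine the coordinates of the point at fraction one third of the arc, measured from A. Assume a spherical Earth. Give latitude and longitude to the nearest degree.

From cos δ = sin φ₁ sin φ₂ + cos φ₁ cos φ₂ cos Δλ, the central angle is δ ≈ 0.883 rad (50.6°).
Interpolate at f = 1/3 with slerp weights a = sin((1−f)δ)/sin δ ≈ 0.719, b = sin(fδ)/sin δ ≈ 0.375.
p = a·p₁ + b·p₂ ≈ (-0.675, -0.603, -0.424); φ = arcsin(p_z) ≈ -25.12°, λ = atan2(p_y, p_x) ≈ -138.23°.

≈ lat 25°S, lon 138°W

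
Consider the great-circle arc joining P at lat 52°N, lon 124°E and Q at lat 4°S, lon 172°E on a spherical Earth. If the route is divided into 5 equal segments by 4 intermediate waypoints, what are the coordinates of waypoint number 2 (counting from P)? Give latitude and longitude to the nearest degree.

From cos δ = sin φ₁ sin φ₂ + cos φ₁ cos φ₂ cos Δλ, the central angle is δ ≈ 1.207 rad (69.1°).
Interpolate at f = 2/5 with slerp weights a = sin((1−f)δ)/sin δ ≈ 0.709, b = sin(fδ)/sin δ ≈ 0.497.
p = a·p₁ + b·p₂ ≈ (-0.735, 0.431, 0.524); φ = arcsin(p_z) ≈ 31.60°, λ = atan2(p_y, p_x) ≈ 149.62°.

≈ lat 32°N, lon 150°E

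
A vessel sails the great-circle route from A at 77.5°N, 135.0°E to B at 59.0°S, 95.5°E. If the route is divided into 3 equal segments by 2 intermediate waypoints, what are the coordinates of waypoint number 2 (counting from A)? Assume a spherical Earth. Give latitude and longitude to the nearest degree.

Write both endpoints as unit vectors p₁, p₂ with components (cos φ cos λ, cos φ sin λ, sin φ).
The central angle between the endpoints is δ = arccos(p₁·p₂) ≈ 2.420 rad (138.7°).
Interpolate at f = 2/3 with slerp weights a = sin((1−f)δ)/sin δ ≈ 1.093, b = sin(fδ)/sin δ ≈ 1.513.
p = a·p₁ + b·p₂ ≈ (-0.242, 0.943, -0.229); φ = arcsin(p_z) ≈ -13.26°, λ = atan2(p_y, p_x) ≈ 104.39°.

≈ 13°S, 104°E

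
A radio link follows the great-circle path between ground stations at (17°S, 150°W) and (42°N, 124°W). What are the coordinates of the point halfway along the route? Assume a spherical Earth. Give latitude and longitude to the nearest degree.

Write both endpoints as unit vectors p₁, p₂ with components (cos φ cos λ, cos φ sin λ, sin φ).
The central angle between the endpoints is δ = arccos(p₁·p₂) ≈ 1.112 rad (63.7°).
Interpolate at f = 1/2 with slerp weights a = sin((1−f)δ)/sin δ ≈ 0.589, b = sin(fδ)/sin δ ≈ 0.589.
p = a·p₁ + b·p₂ ≈ (-0.732, -0.644, 0.222); φ = arcsin(p_z) ≈ 12.81°, λ = atan2(p_y, p_x) ≈ -138.66°.

≈ (13°N, 139°W)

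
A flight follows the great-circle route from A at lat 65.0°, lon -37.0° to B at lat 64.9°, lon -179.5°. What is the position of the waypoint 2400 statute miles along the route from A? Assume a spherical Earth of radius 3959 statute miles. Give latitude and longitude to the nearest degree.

Convert each endpoint to a unit vector on the sphere (x = cos φ cos λ, y = cos φ sin λ, z = sin φ).
The central angle between the endpoints is δ = arccos(p₁·p₂) ≈ 0.825 rad (47.3°). The total great-circle distance is δ·R ≈ 0.825 × 3959 ≈ 3267 mi, so the target fraction is f = 2400/3267 ≈ 0.735.
Interpolate at f ≈ 0.735 with slerp weights a = sin((1−f)δ)/sin δ ≈ 0.296, b = sin(fδ)/sin δ ≈ 0.776.
p = a·p₁ + b·p₂ ≈ (-0.229, -0.078, 0.970); φ = arcsin(p_z) ≈ 75.99°, λ = atan2(p_y, p_x) ≈ -161.20°.

≈ lat 76°, lon -161°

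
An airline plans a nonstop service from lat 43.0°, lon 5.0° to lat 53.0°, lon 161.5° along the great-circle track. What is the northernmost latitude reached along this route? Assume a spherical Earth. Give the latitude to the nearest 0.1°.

≈ 79.8°

The great circle lies in the plane with unit normal n̂ = (p₁ × p₂)/|p₁ × p₂|.
Here n̂_z ≈ +0.177; the vertex latitude is φ_max = arccos|n̂_z| ≈ 79.8°.
Check via Clairaut: cos φ_max = |cos φ₁| · sin C = cos(43.0°)·sin(14.0°) ≈ 0.177, again giving ≈ 79.8°.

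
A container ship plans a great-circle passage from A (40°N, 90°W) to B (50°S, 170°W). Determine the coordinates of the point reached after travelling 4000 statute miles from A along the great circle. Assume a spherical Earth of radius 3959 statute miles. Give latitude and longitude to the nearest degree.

Convert each endpoint to a unit vector on the sphere (x = cos φ cos λ, y = cos φ sin λ, z = sin φ).
The central angle between the endpoints is δ = arccos(p₁·p₂) ≈ 1.990 rad (114.0°). The total great-circle distance is δ·R ≈ 1.990 × 3959 ≈ 7878 mi, so the target fraction is f = 4000/7878 ≈ 0.508.
Interpolate at f ≈ 0.508 with slerp weights a = sin((1−f)δ)/sin δ ≈ 0.909, b = sin(fδ)/sin δ ≈ 0.927.
p = a·p₁ + b·p₂ ≈ (-0.587, -0.800, -0.126); φ = arcsin(p_z) ≈ -7.25°, λ = atan2(p_y, p_x) ≈ -126.28°.

≈ (7°S, 126°W)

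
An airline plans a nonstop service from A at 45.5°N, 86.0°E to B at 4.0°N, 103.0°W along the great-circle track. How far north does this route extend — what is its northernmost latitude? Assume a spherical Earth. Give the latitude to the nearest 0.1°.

The great circle lies in the plane with unit normal n̂ = (p₁ × p₂)/|p₁ × p₂|.
Here n̂_z ≈ +0.142; the vertex latitude is φ_max = arccos|n̂_z| ≈ 81.8°.
Check via Clairaut: cos φ_max = |cos φ₁| · sin C = cos(45.5°)·sin(11.7°) ≈ 0.142, again giving ≈ 81.8°.

≈ 81.8°N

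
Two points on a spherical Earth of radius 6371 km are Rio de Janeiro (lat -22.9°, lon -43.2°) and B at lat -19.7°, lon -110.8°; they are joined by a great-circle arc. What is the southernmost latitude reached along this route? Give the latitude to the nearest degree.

≈ -25°

The great circle lies in the plane with unit normal n̂ = (p₁ × p₂)/|p₁ × p₂|.
Here n̂_z ≈ -0.904; the vertex latitude is φ_max = arccos|n̂_z| ≈ 25.3°.
Check via Clairaut: cos φ_max = |cos φ₁| · sin C = cos(22.9°)·sin(101.1°) ≈ 0.904, again giving ≈ 25.3°.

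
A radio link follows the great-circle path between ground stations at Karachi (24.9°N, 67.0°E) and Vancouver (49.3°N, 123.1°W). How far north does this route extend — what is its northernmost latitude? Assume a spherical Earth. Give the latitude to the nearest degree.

≈ 84°N

The great circle lies in the plane with unit normal n̂ = (p₁ × p₂)/|p₁ × p₂|.
Here n̂_z ≈ +0.108; the vertex latitude is φ_max = arccos|n̂_z| ≈ 83.8°.
Check via Clairaut: cos φ_max = |cos φ₁| · sin C = cos(24.9°)·sin(6.8°) ≈ 0.108, again giving ≈ 83.8°.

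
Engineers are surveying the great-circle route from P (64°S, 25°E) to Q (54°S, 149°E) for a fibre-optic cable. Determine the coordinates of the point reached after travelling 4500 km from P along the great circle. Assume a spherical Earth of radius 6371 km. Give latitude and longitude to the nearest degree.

Write both endpoints as unit vectors p₁, p₂ with components (cos φ cos λ, cos φ sin λ, sin φ).
The central angle between the endpoints is δ = arccos(p₁·p₂) ≈ 0.948 rad (54.3°). The total great-circle distance is δ·R ≈ 0.948 × 6371 ≈ 6042 km, so the target fraction is f = 4500/6042 ≈ 0.745.
Interpolate at f ≈ 0.745 with slerp weights a = sin((1−f)δ)/sin δ ≈ 0.295, b = sin(fδ)/sin δ ≈ 0.799.
p = a·p₁ + b·p₂ ≈ (-0.285, 0.296, -0.911); φ = arcsin(p_z) ≈ -65.70°, λ = atan2(p_y, p_x) ≈ 133.90°.

≈ (66°S, 134°E)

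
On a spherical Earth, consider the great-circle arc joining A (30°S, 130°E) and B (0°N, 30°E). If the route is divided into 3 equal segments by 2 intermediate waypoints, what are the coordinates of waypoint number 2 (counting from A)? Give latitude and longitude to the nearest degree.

From cos δ = sin φ₁ sin φ₂ + cos φ₁ cos φ₂ cos Δλ, the central angle is δ ≈ 1.722 rad (98.6°).
Interpolate at f = 2/3 with slerp weights a = sin((1−f)δ)/sin δ ≈ 0.549, b = sin(fδ)/sin δ ≈ 0.922.
p = a·p₁ + b·p₂ ≈ (0.493, 0.826, -0.275); φ = arcsin(p_z) ≈ -15.94°, λ = atan2(p_y, p_x) ≈ 59.15°.

≈ (16°S, 59°E)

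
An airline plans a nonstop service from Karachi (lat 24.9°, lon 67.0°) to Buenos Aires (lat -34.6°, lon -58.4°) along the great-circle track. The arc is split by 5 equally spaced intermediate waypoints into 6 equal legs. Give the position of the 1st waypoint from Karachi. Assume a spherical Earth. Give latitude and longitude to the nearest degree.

The haversine formula gives a central angle δ ≈ 2.307 rad (132.2°) between the endpoints.
Interpolate at f = 1/6 with slerp weights a = sin((1−f)δ)/sin δ ≈ 1.267, b = sin(fδ)/sin δ ≈ 0.506.
p = a·p₁ + b·p₂ ≈ (0.667, 0.703, 0.246); φ = arcsin(p_z) ≈ 14.24°, λ = atan2(p_y, p_x) ≈ 46.48°.

≈ lat 14°, lon 46°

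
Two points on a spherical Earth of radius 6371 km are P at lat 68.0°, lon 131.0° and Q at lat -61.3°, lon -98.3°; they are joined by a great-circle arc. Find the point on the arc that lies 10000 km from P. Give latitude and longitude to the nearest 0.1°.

From cos δ = sin φ₁ sin φ₂ + cos φ₁ cos φ₂ cos Δλ, the central angle is δ ≈ 2.767 rad (158.5°). The total great-circle distance is δ·R ≈ 2.767 × 6371 ≈ 17627 km, so the target fraction is f = 10000/17627 ≈ 0.567.
Interpolate at f ≈ 0.567 with slerp weights a = sin((1−f)δ)/sin δ ≈ 2.543, b = sin(fδ)/sin δ ≈ 2.732.
p = a·p₁ + b·p₂ ≈ (-0.814, -0.579, -0.038); φ = arcsin(p_z) ≈ -2.18°, λ = atan2(p_y, p_x) ≈ -144.59°.

≈ lat -2.2°, lon -144.6°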